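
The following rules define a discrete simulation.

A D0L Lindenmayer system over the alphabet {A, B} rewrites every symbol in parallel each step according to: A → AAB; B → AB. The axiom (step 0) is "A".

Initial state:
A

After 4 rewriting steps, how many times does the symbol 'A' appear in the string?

gen 0: A
gen 1: AAB
gen 2: AABAABAB
gen 3: AABAABABAABAABABAABAB
gen 4: AABAABABAABAABABAABABAABAABABAABAABABAABABAABAABABAABAB

34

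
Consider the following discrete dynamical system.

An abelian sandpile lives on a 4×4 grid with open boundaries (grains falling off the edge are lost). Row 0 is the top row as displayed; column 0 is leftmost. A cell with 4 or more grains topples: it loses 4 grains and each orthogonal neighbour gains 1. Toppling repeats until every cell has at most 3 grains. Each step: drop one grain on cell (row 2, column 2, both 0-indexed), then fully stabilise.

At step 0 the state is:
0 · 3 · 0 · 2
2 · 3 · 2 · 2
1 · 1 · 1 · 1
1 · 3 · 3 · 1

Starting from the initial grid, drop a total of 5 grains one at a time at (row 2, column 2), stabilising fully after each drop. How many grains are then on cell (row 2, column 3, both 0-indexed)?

gen 0: 0 · 3 · 0 · 2
2 · 3 · 2 · 2
1 · 1 · 1 · 1
1 · 3 · 3 · 1
gen 1: 0 · 3 · 0 · 2
2 · 3 · 2 · 2
1 · 1 · 2 · 1
1 · 3 · 3 · 1
gen 2: 0 · 3 · 0 · 2
2 · 3 · 2 · 2
1 · 1 · 3 · 1
1 · 3 · 3 · 1
gen 3: 0 · 3 · 0 · 2
2 · 3 · 3 · 2
1 · 3 · 1 · 2
2 · 0 · 1 · 2
gen 4: 0 · 3 · 0 · 2
2 · 3 · 3 · 2
1 · 3 · 2 · 2
2 · 0 · 1 · 2
gen 5: 0 · 3 · 0 · 2
2 · 3 · 3 · 2
1 · 3 · 3 · 2
2 · 0 · 1 · 2

2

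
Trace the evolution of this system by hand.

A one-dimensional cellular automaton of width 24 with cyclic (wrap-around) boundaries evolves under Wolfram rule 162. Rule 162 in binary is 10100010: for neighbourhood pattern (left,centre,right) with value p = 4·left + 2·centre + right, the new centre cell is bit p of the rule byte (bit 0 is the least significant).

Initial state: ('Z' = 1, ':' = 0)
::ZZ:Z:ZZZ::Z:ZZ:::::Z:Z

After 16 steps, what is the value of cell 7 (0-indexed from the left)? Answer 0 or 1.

1

0) ::ZZ:Z:ZZZ::Z:ZZ:::::Z:Z
1) :Z::Z:Z:Z::Z:Z::::::Z:Z:
2) Z::Z:Z:Z::Z:Z::::::Z:Z::
3) ::Z:Z:Z::Z:Z::::::Z:Z::Z
4) :Z:Z:Z::Z:Z::::::Z:Z::Z:
5) Z:Z:Z::Z:Z::::::Z:Z::Z::
6) :Z:Z::Z:Z::::::Z:Z::Z::Z
7) Z:Z::Z:Z::::::Z:Z::Z::Z:
8) :Z::Z:Z::::::Z:Z::Z::Z:Z
9) Z::Z:Z::::::Z:Z::Z::Z:Z:
10) ::Z:Z::::::Z:Z::Z::Z:Z:Z
11) :Z:Z::::::Z:Z::Z::Z:Z:Z:
12) Z:Z::::::Z:Z::Z::Z:Z:Z::
13) :Z::::::Z:Z::Z::Z:Z:Z::Z
14) Z::::::Z:Z::Z::Z:Z:Z::Z:
15) ::::::Z:Z::Z::Z:Z:Z::Z:Z
16) :::::Z:Z::Z::Z:Z:Z::Z:Z:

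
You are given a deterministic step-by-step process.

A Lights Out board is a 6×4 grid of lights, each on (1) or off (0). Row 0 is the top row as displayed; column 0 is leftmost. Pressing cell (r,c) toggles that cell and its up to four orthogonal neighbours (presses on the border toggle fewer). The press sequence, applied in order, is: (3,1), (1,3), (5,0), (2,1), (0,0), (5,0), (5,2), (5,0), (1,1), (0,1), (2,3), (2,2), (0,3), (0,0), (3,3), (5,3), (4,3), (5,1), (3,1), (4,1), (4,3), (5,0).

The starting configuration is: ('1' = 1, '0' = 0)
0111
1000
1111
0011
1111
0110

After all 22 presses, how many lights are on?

step 0: 0111
1000
1111
0011
1111
0110
step 1: 0111
1000
1011
1101
1011
0110
step 2: 0110
1011
1010
1101
1011
0110
step 3: 0110
1011
1010
1101
0011
1010
step 4: 0110
1111
0100
1001
0011
1010
step 5: 1010
0111
0100
1001
0011
1010
step 6: 1010
0111
0100
1001
1011
0110
step 7: 1010
0111
0100
1001
1001
0001
step 8: 1010
0111
0100
1001
0001
1101
step 9: 1110
1001
0000
1001
0001
1101
step 10: 0000
1101
0000
1001
0001
1101
step 11: 0000
1100
0011
1000
0001
1101
step 12: 0000
1110
0100
1010
0001
1101
step 13: 0011
1111
0100
1010
0001
1101
step 14: 1111
0111
0100
1010
0001
1101
step 15: 1111
0111
0101
1001
0000
1101
step 16: 1111
0111
0101
1001
0001
1110
step 17: 1111
0111
0101
1000
0010
1111
step 18: 1111
0111
0101
1000
0110
0001
step 19: 1111
0111
0001
0110
0010
0001
step 20: 1111
0111
0001
0010
1100
0101
step 21: 1111
0111
0001
0011
1111
0100
step 22: 1111
0111
0001
0011
0111
1000

14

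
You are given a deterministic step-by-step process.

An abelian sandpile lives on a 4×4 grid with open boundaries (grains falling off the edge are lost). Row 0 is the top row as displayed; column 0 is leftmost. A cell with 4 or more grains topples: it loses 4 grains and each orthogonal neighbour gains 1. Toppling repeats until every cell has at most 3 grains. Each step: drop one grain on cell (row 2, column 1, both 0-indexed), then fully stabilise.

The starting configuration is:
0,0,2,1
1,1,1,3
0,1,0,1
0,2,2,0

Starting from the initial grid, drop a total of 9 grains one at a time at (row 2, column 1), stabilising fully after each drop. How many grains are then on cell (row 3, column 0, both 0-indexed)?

step 0: 0,0,2,1
1,1,1,3
0,1,0,1
0,2,2,0
step 1: 0,0,2,1
1,1,1,3
0,2,0,1
0,2,2,0
step 2: 0,0,2,1
1,1,1,3
0,3,0,1
0,2,2,0
step 3: 0,0,2,1
1,2,1,3
1,0,1,1
0,3,2,0
step 4: 0,0,2,1
1,2,1,3
1,1,1,1
0,3,2,0
step 5: 0,0,2,1
1,2,1,3
1,2,1,1
0,3,2,0
step 6: 0,0,2,1
1,2,1,3
1,3,1,1
0,3,2,0
step 7: 0,0,2,1
1,3,1,3
2,1,2,1
1,0,3,0
step 8: 0,0,2,1
1,3,1,3
2,2,2,1
1,0,3,0
step 9: 0,0,2,1
1,3,1,3
2,3,2,1
1,0,3,0

1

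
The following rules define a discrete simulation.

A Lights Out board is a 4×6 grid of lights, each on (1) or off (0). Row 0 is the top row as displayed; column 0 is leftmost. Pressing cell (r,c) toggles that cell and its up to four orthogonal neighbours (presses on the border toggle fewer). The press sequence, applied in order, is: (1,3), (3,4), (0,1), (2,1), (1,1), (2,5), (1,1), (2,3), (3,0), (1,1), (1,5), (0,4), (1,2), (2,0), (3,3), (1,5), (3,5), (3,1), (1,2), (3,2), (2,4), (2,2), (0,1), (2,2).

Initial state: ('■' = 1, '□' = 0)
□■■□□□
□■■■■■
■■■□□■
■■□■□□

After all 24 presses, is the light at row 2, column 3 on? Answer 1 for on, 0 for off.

0

gen 0: □■■□□□
□■■■■■
■■■□□■
■■□■□□
gen 1: □■■■□□
□■□□□■
■■■■□■
■■□■□□
gen 2: □■■■□□
□■□□□■
■■■■■■
■■□□■■
gen 3: ■□□■□□
□□□□□■
■■■■■■
■■□□■■
gen 4: ■□□■□□
□■□□□■
□□□■■■
■□□□■■
gen 5: ■■□■□□
■□■□□■
□■□■■■
■□□□■■
gen 6: ■■□■□□
■□■□□□
□■□■□□
■□□□■□
gen 7: ■□□■□□
□■□□□□
□□□■□□
■□□□■□
gen 8: ■□□■□□
□■□■□□
□□■□■□
■□□■■□
gen 9: ■□□■□□
□■□■□□
■□■□■□
□■□■■□
gen 10: ■■□■□□
■□■■□□
■■■□■□
□■□■■□
gen 11: ■■□■□■
■□■■■■
■■■□■■
□■□■■□
gen 12: ■■□□■□
■□■■□■
■■■□■■
□■□■■□
gen 13: ■■■□■□
■■□□□■
■■□□■■
□■□■■□
gen 14: ■■■□■□
□■□□□■
□□□□■■
■■□■■□
gen 15: ■■■□■□
□■□□□■
□□□■■■
■■■□□□
gen 16: ■■■□■■
□■□□■□
□□□■■□
■■■□□□
gen 17: ■■■□■■
□■□□■□
□□□■■■
■■■□■■
gen 18: ■■■□■■
□■□□■□
□■□■■■
□□□□■■
gen 19: ■■□□■■
□□■■■□
□■■■■■
□□□□■■
gen 20: ■■□□■■
□□■■■□
□■□■■■
□■■■■■
gen 21: ■■□□■■
□□■■□□
□■□□□□
□■■■□■
gen 22: ■■□□■■
□□□■□□
□□■■□□
□■□■□■
gen 23: □□■□■■
□■□■□□
□□■■□□
□■□■□■
gen 24: □□■□■■
□■■■□□
□■□□□□
□■■■□■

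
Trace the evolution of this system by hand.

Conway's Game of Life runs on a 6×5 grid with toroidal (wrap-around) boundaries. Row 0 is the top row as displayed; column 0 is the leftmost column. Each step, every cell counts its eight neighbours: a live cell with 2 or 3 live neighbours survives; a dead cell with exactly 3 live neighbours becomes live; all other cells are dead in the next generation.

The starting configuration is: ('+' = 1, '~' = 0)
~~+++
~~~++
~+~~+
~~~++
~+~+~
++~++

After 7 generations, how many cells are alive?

gen 0: ~~+++
~~~++
~+~~+
~~~++
~+~+~
++~++
gen 1: ~+~~~
~~~~~
~~+~~
~~~++
~+~~~
~+~~~
gen 2: ~~~~~
~~~~~
~~~+~
~~++~
+~+~~
+++~~
gen 3: ~+~~~
~~~~~
~~++~
~++++
+~~~+
+~+~~
gen 4: ~+~~~
~~+~~
~+~~+
~+~~~
~~~~~
+~~~+
gen 5: ++~~~
+++~~
+++~~
+~~~~
+~~~~
+~~~~
gen 6: ~~+~+
~~~~+
~~+~+
+~~~+
++~~+
+~~~+
gen 7: ~~~~+
+~~~+
~~~~+
~~~~~
~+~+~
~~~~~

6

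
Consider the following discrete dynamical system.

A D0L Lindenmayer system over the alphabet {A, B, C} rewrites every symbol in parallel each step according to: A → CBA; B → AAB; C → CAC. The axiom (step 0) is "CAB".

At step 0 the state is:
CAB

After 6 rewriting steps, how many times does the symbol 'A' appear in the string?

k=0  CAB
k=1  CACCBAAAB
k=2  CACCBACACCACAABCBACBACBAAAB
k=3  CACCBACACCACAABCBACACCBACACCACCBACACCBACBAAABCACAABCBACACAABCBACACAABCBACBACBAAAB
k=4  CACCBACACCACAABCBACACCBACACCACCBACACCBACBAAABCACAABCBACACC…BCBACACCBACACCBACBAAABCACAABCBACACAABCBACACAABCBACBACBAAAB  (len 243)
k=5  CACCBACACCACAABCBACACCBACACCACCBACACCBACBAAABCACAABCBACACC…BCBACACCBACACCBACBAAABCACAABCBACACAABCBACACAABCBACBACBAAAB  (len 729)
k=6  CACCBACACCACAABCBACACCBACACCACCBACACCBACBAAABCACAABCBACACC…BCBACACCBACACCBACBAAABCACAABCBACACAABCBACACAABCBACBACBAAAB  (len 2187)

877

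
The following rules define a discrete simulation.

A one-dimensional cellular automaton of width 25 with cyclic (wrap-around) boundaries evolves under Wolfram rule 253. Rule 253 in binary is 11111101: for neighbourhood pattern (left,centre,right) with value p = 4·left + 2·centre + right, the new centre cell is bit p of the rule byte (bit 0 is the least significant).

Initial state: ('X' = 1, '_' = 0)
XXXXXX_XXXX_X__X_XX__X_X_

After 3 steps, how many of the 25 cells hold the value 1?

25

step 0: XXXXXX_XXXX_X__X_XX__X_X_
step 1: XXXXXXXXXXXXXX_XXXXX_XXXX
step 2: XXXXXXXXXXXXXXXXXXXXXXXXX
step 3: XXXXXXXXXXXXXXXXXXXXXXXXX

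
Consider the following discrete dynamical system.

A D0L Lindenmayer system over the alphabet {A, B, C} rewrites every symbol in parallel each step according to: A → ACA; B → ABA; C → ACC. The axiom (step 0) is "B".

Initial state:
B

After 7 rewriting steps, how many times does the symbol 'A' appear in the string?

step 0: B
step 1: ABA
step 2: ACAABAACA
step 3: ACAACCACAACAABAACAACAACCACA
step 4: ACAACCACAACAACCACCACAACCACAACAACCACAACAABAACAACAACCACAACAACCACAACAACCACCACAACCACA
step 5: ACAACCACAACAACCACCACAACCACAACAACCACAACAACCACCACAACCACCACAA…CACAACAACCACAACAACCACCACAACCACCACAACCACAACAACCACCACAACCACA  (len 243)
step 6: ACAACCACAACAACCACCACAACCACAACAACCACAACAACCACCACAACCACCACAA…CACAACAACCACAACAACCACCACAACCACCACAACCACAACAACCACCACAACCACA  (len 729)
step 7: ACAACCACAACAACCACCACAACCACAACAACCACAACAACCACCACAACCACCACAA…CACAACAACCACAACAACCACCACAACCACCACAACCACAACAACCACCACAACCACA  (len 2187)

1100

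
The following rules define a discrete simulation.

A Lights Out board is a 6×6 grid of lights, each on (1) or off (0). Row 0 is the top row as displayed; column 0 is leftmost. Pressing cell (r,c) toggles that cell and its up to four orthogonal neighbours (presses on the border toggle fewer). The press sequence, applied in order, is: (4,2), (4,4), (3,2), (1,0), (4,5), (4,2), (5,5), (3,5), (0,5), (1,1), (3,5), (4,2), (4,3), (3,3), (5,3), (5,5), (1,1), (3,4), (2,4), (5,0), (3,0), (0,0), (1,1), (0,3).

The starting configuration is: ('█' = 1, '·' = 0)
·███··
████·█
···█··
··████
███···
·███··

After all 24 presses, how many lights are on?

18

k=0  ·███··
████·█
···█··
··████
███···
·███··
k=1  ·███··
████·█
···█··
···███
█··█··
·█·█··
k=2  ·███··
████·█
···█··
···█·█
█···██
·█·██·
k=3  ·███··
████·█
··██··
·██··█
█·█·██
·█·██·
k=4  ████··
··██·█
█·██··
·██··█
█·█·██
·█·██·
k=5  ████··
··██·█
█·██··
·██···
█·█···
·█·███
k=6  ████··
··██·█
█·██··
·█····
██·█··
·█████
k=7  ████··
··██·█
█·██··
·█····
██·█·█
·███··
k=8  ████··
··██·█
█·██·█
·█··██
██·█··
·███··
k=9  ██████
··██··
█·██·█
·█··██
██·█··
·███··
k=10  █·████
██·█··
████·█
·█··██
██·█··
·███··
k=11  █·████
██·█··
████··
·█····
██·█·█
·███··
k=12  █·████
██·█··
████··
·██···
█·█··█
·█·█··
k=13  █·████
██·█··
████··
·███··
█··███
·█····
k=14  █·████
██·█··
███···
·█··█·
█···██
·█····
k=15  █·████
██·█··
███···
·█··█·
█··███
·████·
k=16  █·████
██·█··
███···
·█··█·
█··██·
·███·█
k=17  ██████
··██··
█·█···
·█··█·
█··██·
·███·█
k=18  ██████
··██··
█·█·█·
·█·█·█
█··█··
·███·█
k=19  ██████
··███·
█·██·█
·█·███
█··█··
·███·█
k=20  ██████
··███·
█·██·█
·█·███
···█··
█·██·█
k=21  ██████
··███·
··██·█
█··███
█··█··
█·██·█
k=22  ··████
█·███·
··██·█
█··███
█··█··
█·██·█
k=23  ·█████
·█·██·
·███·█
█··███
█··█··
█·██·█
k=24  ·█···█
·█··█·
·███·█
█··███
█··█··
█·██·█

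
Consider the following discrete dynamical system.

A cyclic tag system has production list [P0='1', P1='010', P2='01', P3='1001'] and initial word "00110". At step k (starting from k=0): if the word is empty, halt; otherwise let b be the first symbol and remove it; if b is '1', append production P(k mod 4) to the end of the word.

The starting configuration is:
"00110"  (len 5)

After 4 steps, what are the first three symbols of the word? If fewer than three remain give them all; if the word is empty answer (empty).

t=0: "00110"  (len 5)
t=1: "0110"  (len 4)
t=2: "110"  (len 3)
t=3: "1001"  (len 4)
t=4: "0011001"  (len 7)

001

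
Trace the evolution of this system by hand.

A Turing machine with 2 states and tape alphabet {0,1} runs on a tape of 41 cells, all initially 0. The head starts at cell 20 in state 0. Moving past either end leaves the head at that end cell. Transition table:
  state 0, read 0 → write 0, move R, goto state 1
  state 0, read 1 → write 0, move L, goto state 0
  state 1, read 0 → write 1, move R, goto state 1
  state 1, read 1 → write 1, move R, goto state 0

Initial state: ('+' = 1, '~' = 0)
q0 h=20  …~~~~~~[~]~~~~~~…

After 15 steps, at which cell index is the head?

35

k=0  q0 h=20  …~~~~~~[~]~~~~~~…
k=1  q1 h=21  …~~~~~~[~]~~~~~~…
k=2  q1 h=22  …~~~~~+[~]~~~~~~…
k=3  q1 h=23  …~~~~++[~]~~~~~~…
k=4  q1 h=24  …~~~+++[~]~~~~~~…
k=5  q1 h=25  …~~++++[~]~~~~~~…
k=6  q1 h=26  …~+++++[~]~~~~~~…
k=7  q1 h=27  …++++++[~]~~~~~~…
k=8  q1 h=28  …++++++[~]~~~~~~…
k=9  q1 h=29  …++++++[~]~~~~~~…
k=10  q1 h=30  …++++++[~]~~~~~~…
k=11  q1 h=31  …++++++[~]~~~~~~…
k=12  q1 h=32  …++++++[~]~~~~~~…
k=13  q1 h=33  …++++++[~]~~~~~~…
k=14  q1 h=34  …++++++[~]~~~~~~|
k=15  q1 h=35  …++++++[~]~~~~~|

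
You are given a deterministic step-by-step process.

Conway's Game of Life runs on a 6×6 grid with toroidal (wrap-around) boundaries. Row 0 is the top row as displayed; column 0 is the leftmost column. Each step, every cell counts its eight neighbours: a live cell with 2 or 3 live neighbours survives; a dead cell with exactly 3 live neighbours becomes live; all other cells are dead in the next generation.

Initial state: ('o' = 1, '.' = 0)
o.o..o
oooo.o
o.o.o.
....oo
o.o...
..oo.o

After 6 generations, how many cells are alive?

7

k=0  o.o..o
oooo.o
o.o.o.
....oo
o.o...
..oo.o
k=1  ......
......
..o...
o...o.
ooo...
..oooo
k=2  ...oo.
......
......
o.oo.o
o.o...
o.oooo
k=3  ..o...
......
......
o.oo.o
......
o.o...
k=4  .o....
......
......
......
o.oo.o
.o....
k=5  ......
......
......
......
ooo...
.o....
k=6  ......
......
......
.o....
ooo...
ooo...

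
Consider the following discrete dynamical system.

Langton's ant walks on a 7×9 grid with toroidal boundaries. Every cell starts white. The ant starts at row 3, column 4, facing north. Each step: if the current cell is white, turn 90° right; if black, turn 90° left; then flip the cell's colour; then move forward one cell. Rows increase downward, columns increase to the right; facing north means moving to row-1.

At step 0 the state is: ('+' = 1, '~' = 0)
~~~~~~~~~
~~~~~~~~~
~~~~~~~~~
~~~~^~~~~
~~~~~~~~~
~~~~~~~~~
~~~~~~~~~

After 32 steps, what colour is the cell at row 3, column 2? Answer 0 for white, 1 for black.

[0] ~~~~~~~~~
~~~~~~~~~
~~~~~~~~~
~~~~^~~~~
~~~~~~~~~
~~~~~~~~~
~~~~~~~~~
[1] ~~~~~~~~~
~~~~~~~~~
~~~~~~~~~
~~~~+>~~~
~~~~~~~~~
~~~~~~~~~
~~~~~~~~~
[2] ~~~~~~~~~
~~~~~~~~~
~~~~~~~~~
~~~~++~~~
~~~~~v~~~
~~~~~~~~~
~~~~~~~~~
[3] ~~~~~~~~~
~~~~~~~~~
~~~~~~~~~
~~~~++~~~
~~~~<+~~~
~~~~~~~~~
~~~~~~~~~
[4] ~~~~~~~~~
~~~~~~~~~
~~~~~~~~~
~~~~^+~~~
~~~~++~~~
~~~~~~~~~
~~~~~~~~~
[5] ~~~~~~~~~
~~~~~~~~~
~~~~~~~~~
~~~<~+~~~
~~~~++~~~
~~~~~~~~~
~~~~~~~~~
[6] ~~~~~~~~~
~~~~~~~~~
~~~^~~~~~
~~~+~+~~~
~~~~++~~~
~~~~~~~~~
~~~~~~~~~
[7] ~~~~~~~~~
~~~~~~~~~
~~~+>~~~~
~~~+~+~~~
~~~~++~~~
~~~~~~~~~
~~~~~~~~~
[8] ~~~~~~~~~
~~~~~~~~~
~~~++~~~~
~~~+v+~~~
~~~~++~~~
~~~~~~~~~
~~~~~~~~~
[9] ~~~~~~~~~
~~~~~~~~~
~~~++~~~~
~~~<++~~~
~~~~++~~~
~~~~~~~~~
~~~~~~~~~
[10] ~~~~~~~~~
~~~~~~~~~
~~~++~~~~
~~~~++~~~
~~~v++~~~
~~~~~~~~~
~~~~~~~~~
[11] ~~~~~~~~~
~~~~~~~~~
~~~++~~~~
~~~~++~~~
~~<+++~~~
~~~~~~~~~
~~~~~~~~~
[12] ~~~~~~~~~
~~~~~~~~~
~~~++~~~~
~~^~++~~~
~~++++~~~
~~~~~~~~~
~~~~~~~~~
[13] ~~~~~~~~~
~~~~~~~~~
~~~++~~~~
~~+>++~~~
~~++++~~~
~~~~~~~~~
~~~~~~~~~
[14] ~~~~~~~~~
~~~~~~~~~
~~~++~~~~
~~++++~~~
~~+v++~~~
~~~~~~~~~
~~~~~~~~~
[15] ~~~~~~~~~
~~~~~~~~~
~~~++~~~~
~~++++~~~
~~+~>+~~~
~~~~~~~~~
~~~~~~~~~
[16] ~~~~~~~~~
~~~~~~~~~
~~~++~~~~
~~++^+~~~
~~+~~+~~~
~~~~~~~~~
~~~~~~~~~
[17] ~~~~~~~~~
~~~~~~~~~
~~~++~~~~
~~+<~+~~~
~~+~~+~~~
~~~~~~~~~
~~~~~~~~~
[18] ~~~~~~~~~
~~~~~~~~~
~~~++~~~~
~~+~~+~~~
~~+v~+~~~
~~~~~~~~~
~~~~~~~~~
[19] ~~~~~~~~~
~~~~~~~~~
~~~++~~~~
~~+~~+~~~
~~<+~+~~~
~~~~~~~~~
~~~~~~~~~
[20] ~~~~~~~~~
~~~~~~~~~
~~~++~~~~
~~+~~+~~~
~~~+~+~~~
~~v~~~~~~
~~~~~~~~~
[21] ~~~~~~~~~
~~~~~~~~~
~~~++~~~~
~~+~~+~~~
~~~+~+~~~
~<+~~~~~~
~~~~~~~~~
[22] ~~~~~~~~~
~~~~~~~~~
~~~++~~~~
~~+~~+~~~
~^~+~+~~~
~++~~~~~~
~~~~~~~~~
[23] ~~~~~~~~~
~~~~~~~~~
~~~++~~~~
~~+~~+~~~
~+>+~+~~~
~++~~~~~~
~~~~~~~~~
[24] ~~~~~~~~~
~~~~~~~~~
~~~++~~~~
~~+~~+~~~
~+++~+~~~
~+v~~~~~~
~~~~~~~~~
[25] ~~~~~~~~~
~~~~~~~~~
~~~++~~~~
~~+~~+~~~
~+++~+~~~
~+~>~~~~~
~~~~~~~~~
[26] ~~~~~~~~~
~~~~~~~~~
~~~++~~~~
~~+~~+~~~
~+++~+~~~
~+~+~~~~~
~~~v~~~~~
[27] ~~~~~~~~~
~~~~~~~~~
~~~++~~~~
~~+~~+~~~
~+++~+~~~
~+~+~~~~~
~~<+~~~~~
[28] ~~~~~~~~~
~~~~~~~~~
~~~++~~~~
~~+~~+~~~
~+++~+~~~
~+^+~~~~~
~~++~~~~~
[29] ~~~~~~~~~
~~~~~~~~~
~~~++~~~~
~~+~~+~~~
~+++~+~~~
~++>~~~~~
~~++~~~~~
[30] ~~~~~~~~~
~~~~~~~~~
~~~++~~~~
~~+~~+~~~
~++^~+~~~
~++~~~~~~
~~++~~~~~
[31] ~~~~~~~~~
~~~~~~~~~
~~~++~~~~
~~+~~+~~~
~+<~~+~~~
~++~~~~~~
~~++~~~~~
[32] ~~~~~~~~~
~~~~~~~~~
~~~++~~~~
~~+~~+~~~
~+~~~+~~~
~+v~~~~~~
~~++~~~~~

1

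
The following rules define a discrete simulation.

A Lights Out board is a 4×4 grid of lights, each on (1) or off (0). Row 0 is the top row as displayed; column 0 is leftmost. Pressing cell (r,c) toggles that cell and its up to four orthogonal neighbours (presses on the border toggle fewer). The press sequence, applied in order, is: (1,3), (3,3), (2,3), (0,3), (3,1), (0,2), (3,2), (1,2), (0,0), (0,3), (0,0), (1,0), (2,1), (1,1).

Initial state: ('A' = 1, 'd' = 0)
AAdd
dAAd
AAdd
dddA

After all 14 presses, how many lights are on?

t=0: AAdd
dAAd
AAdd
dddA
t=1: AAdA
dAdA
AAdA
dddA
t=2: AAdA
dAdA
AAdd
ddAd
t=3: AAdA
dAdd
AAAA
ddAA
t=4: AAAd
dAdA
AAAA
ddAA
t=5: AAAd
dAdA
AdAA
AAdA
t=6: AddA
dAAA
AdAA
AAdA
t=7: AddA
dAAA
AddA
AdAd
t=8: AdAA
dddd
AdAA
AdAd
t=9: dAAA
Addd
AdAA
AdAd
t=10: dAdd
AddA
AdAA
AdAd
t=11: Addd
dddA
AdAA
AdAd
t=12: dddd
AAdA
ddAA
AdAd
t=13: dddd
AddA
AAdA
AAAd
t=14: dAdd
dAAA
AddA
AAAd

9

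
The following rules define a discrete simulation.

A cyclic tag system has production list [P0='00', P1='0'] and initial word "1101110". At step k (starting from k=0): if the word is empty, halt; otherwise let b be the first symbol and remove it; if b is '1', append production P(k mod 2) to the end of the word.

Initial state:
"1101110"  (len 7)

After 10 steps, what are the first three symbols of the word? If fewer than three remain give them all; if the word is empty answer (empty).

[0] "1101110"  (len 7)
[1] "10111000"  (len 8)
[2] "01110000"  (len 8)
[3] "1110000"  (len 7)
[4] "1100000"  (len 7)
[5] "10000000"  (len 8)
[6] "00000000"  (len 8)
[7] "0000000"  (len 7)
[8] "000000"  (len 6)
[9] "00000"  (len 5)
[10] "0000"  (len 4)

000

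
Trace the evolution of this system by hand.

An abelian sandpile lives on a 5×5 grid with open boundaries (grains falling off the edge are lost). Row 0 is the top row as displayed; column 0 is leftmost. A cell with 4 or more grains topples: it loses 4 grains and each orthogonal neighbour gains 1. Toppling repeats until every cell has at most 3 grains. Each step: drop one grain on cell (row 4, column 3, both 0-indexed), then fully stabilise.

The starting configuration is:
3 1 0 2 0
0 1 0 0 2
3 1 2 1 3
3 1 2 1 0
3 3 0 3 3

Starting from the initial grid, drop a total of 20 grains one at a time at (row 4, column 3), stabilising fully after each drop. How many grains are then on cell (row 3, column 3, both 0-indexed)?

0) 3 1 0 2 0
0 1 0 0 2
3 1 2 1 3
3 1 2 1 0
3 3 0 3 3
1) 3 1 0 2 0
0 1 0 0 2
3 1 2 1 3
3 1 2 2 1
3 3 1 1 0
2) 3 1 0 2 0
0 1 0 0 2
3 1 2 1 3
3 1 2 2 1
3 3 1 2 0
3) 3 1 0 2 0
0 1 0 0 2
3 1 2 1 3
3 1 2 2 1
3 3 1 3 0
4) 3 1 0 2 0
0 1 0 0 2
3 1 2 1 3
3 1 2 3 1
3 3 2 0 1
5) 3 1 0 2 0
0 1 0 0 2
3 1 2 1 3
3 1 2 3 1
3 3 2 1 1
6) 3 1 0 2 0
0 1 0 0 2
3 1 2 1 3
3 1 2 3 1
3 3 2 2 1
7) 3 1 0 2 0
0 1 0 0 2
3 1 2 1 3
3 1 2 3 1
3 3 2 3 1
8) 3 1 0 2 0
0 1 0 0 2
3 1 2 2 3
3 1 3 0 2
3 3 3 1 2
9) 3 1 0 2 0
0 1 0 0 2
3 1 2 2 3
3 1 3 0 2
3 3 3 2 2
10) 3 1 0 2 0
0 1 0 0 2
3 1 2 2 3
3 1 3 0 2
3 3 3 3 2
11) 3 1 0 2 0
1 1 0 0 2
0 3 3 2 3
2 0 1 2 2
1 2 2 1 3
12) 3 1 0 2 0
1 1 0 0 2
0 3 3 2 3
2 0 1 2 2
1 2 2 2 3
13) 3 1 0 2 0
1 1 0 0 2
0 3 3 2 3
2 0 1 2 2
1 2 2 3 3
14) 3 1 0 2 0
1 1 0 0 2
0 3 3 2 3
2 0 1 3 3
1 2 3 1 0
15) 3 1 0 2 0
1 1 0 0 2
0 3 3 2 3
2 0 1 3 3
1 2 3 2 0
16) 3 1 0 2 0
1 1 0 0 2
0 3 3 2 3
2 0 1 3 3
1 2 3 3 0
17) 3 1 0 2 0
1 2 1 1 3
1 0 2 1 1
2 2 0 3 1
1 3 1 2 2
18) 3 1 0 2 0
1 2 1 1 3
1 0 2 1 1
2 2 0 3 1
1 3 1 3 2
19) 3 1 0 2 0
1 2 1 1 3
1 0 2 2 1
2 2 1 0 2
1 3 2 1 3
20) 3 1 0 2 0
1 2 1 1 3
1 0 2 2 1
2 2 1 0 2
1 3 2 2 3

0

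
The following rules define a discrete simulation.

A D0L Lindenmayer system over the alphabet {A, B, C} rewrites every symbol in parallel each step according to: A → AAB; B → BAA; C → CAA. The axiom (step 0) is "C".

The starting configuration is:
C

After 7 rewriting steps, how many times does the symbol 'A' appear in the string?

1458

gen 0: C
gen 1: CAA
gen 2: CAAAABAAB
gen 3: CAAAABAABAABAABBAAAABAABBAA
gen 4: CAAAABAABAABAABBAAAABAABBAAAABAABBAAAABAABBAABAAAABAABAABAABBAAAABAABBAABAAAABAAB
gen 5: CAAAABAABAABAABBAAAABAABBAAAABAABBAAAABAABBAABAAAABAABAABA…BAABAABAABBAAAABAABBAABAAAABAABBAAAABAABAABAABBAAAABAABBAA  (len 243)
gen 6: CAAAABAABAABAABBAAAABAABBAAAABAABBAAAABAABBAABAAAABAABAABA…BBAAAABAABBAAAABAABBAABAAAABAABAABAABBAAAABAABBAABAAAABAAB  (len 729)
gen 7: CAAAABAABAABAABBAAAABAABBAAAABAABBAAAABAABBAABAAAABAABAABA…BAABAABAABBAAAABAABBAABAAAABAABBAAAABAABAABAABBAAAABAABBAA  (len 2187)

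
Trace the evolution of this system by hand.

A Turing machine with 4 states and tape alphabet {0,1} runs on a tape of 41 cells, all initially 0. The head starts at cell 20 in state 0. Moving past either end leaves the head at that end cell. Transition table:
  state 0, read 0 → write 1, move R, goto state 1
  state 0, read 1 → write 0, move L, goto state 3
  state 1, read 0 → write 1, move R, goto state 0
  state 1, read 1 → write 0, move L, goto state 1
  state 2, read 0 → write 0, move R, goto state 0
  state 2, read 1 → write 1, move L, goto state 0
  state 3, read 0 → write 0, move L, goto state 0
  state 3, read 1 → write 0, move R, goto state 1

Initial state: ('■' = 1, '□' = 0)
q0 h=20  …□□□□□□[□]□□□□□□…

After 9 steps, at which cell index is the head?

29

t=0: q0 h=20  …□□□□□□[□]□□□□□□…
t=1: q1 h=21  …□□□□□■[□]□□□□□□…
t=2: q0 h=22  …□□□□■■[□]□□□□□□…
t=3: q1 h=23  …□□□■■■[□]□□□□□□…
t=4: q0 h=24  …□□■■■■[□]□□□□□□…
t=5: q1 h=25  …□■■■■■[□]□□□□□□…
t=6: q0 h=26  …■■■■■■[□]□□□□□□…
t=7: q1 h=27  …■■■■■■[□]□□□□□□…
t=8: q0 h=28  …■■■■■■[□]□□□□□□…
t=9: q1 h=29  …■■■■■■[□]□□□□□□…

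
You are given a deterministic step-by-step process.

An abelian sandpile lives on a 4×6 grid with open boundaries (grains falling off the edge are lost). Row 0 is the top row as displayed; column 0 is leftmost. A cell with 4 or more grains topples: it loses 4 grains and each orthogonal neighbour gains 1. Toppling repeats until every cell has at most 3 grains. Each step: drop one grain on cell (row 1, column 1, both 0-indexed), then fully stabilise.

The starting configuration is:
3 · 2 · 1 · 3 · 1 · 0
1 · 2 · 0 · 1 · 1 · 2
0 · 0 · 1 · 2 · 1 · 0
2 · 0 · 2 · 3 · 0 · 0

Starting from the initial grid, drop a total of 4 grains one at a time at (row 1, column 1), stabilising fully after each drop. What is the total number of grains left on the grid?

32

0) 3 · 2 · 1 · 3 · 1 · 0
1 · 2 · 0 · 1 · 1 · 2
0 · 0 · 1 · 2 · 1 · 0
2 · 0 · 2 · 3 · 0 · 0
1) 3 · 2 · 1 · 3 · 1 · 0
1 · 3 · 0 · 1 · 1 · 2
0 · 0 · 1 · 2 · 1 · 0
2 · 0 · 2 · 3 · 0 · 0
2) 3 · 3 · 1 · 3 · 1 · 0
2 · 0 · 1 · 1 · 1 · 2
0 · 1 · 1 · 2 · 1 · 0
2 · 0 · 2 · 3 · 0 · 0
3) 3 · 3 · 1 · 3 · 1 · 0
2 · 1 · 1 · 1 · 1 · 2
0 · 1 · 1 · 2 · 1 · 0
2 · 0 · 2 · 3 · 0 · 0
4) 3 · 3 · 1 · 3 · 1 · 0
2 · 2 · 1 · 1 · 1 · 2
0 · 1 · 1 · 2 · 1 · 0
2 · 0 · 2 · 3 · 0 · 0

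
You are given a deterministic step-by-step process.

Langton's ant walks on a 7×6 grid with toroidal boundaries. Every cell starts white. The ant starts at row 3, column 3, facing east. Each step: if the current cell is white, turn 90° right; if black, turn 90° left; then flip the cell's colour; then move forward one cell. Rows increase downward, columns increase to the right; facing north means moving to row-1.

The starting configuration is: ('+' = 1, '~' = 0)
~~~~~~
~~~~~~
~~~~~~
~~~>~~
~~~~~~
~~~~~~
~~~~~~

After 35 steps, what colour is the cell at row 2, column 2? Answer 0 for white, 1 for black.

0

t=0: ~~~~~~
~~~~~~
~~~~~~
~~~>~~
~~~~~~
~~~~~~
~~~~~~
t=1: ~~~~~~
~~~~~~
~~~~~~
~~~+~~
~~~v~~
~~~~~~
~~~~~~
t=2: ~~~~~~
~~~~~~
~~~~~~
~~~+~~
~~<+~~
~~~~~~
~~~~~~
t=3: ~~~~~~
~~~~~~
~~~~~~
~~^+~~
~~++~~
~~~~~~
~~~~~~
t=4: ~~~~~~
~~~~~~
~~~~~~
~~+>~~
~~++~~
~~~~~~
~~~~~~
t=5: ~~~~~~
~~~~~~
~~~^~~
~~+~~~
~~++~~
~~~~~~
~~~~~~
t=6: ~~~~~~
~~~~~~
~~~+>~
~~+~~~
~~++~~
~~~~~~
~~~~~~
t=7: ~~~~~~
~~~~~~
~~~++~
~~+~v~
~~++~~
~~~~~~
~~~~~~
t=8: ~~~~~~
~~~~~~
~~~++~
~~+<+~
~~++~~
~~~~~~
~~~~~~
t=9: ~~~~~~
~~~~~~
~~~^+~
~~+++~
~~++~~
~~~~~~
~~~~~~
t=10: ~~~~~~
~~~~~~
~~<~+~
~~+++~
~~++~~
~~~~~~
~~~~~~
t=11: ~~~~~~
~~^~~~
~~+~+~
~~+++~
~~++~~
~~~~~~
~~~~~~
t=12: ~~~~~~
~~+>~~
~~+~+~
~~+++~
~~++~~
~~~~~~
~~~~~~
t=13: ~~~~~~
~~++~~
~~+v+~
~~+++~
~~++~~
~~~~~~
~~~~~~
t=14: ~~~~~~
~~++~~
~~<++~
~~+++~
~~++~~
~~~~~~
~~~~~~
t=15: ~~~~~~
~~++~~
~~~++~
~~v++~
~~++~~
~~~~~~
~~~~~~
t=16: ~~~~~~
~~++~~
~~~++~
~~~>+~
~~++~~
~~~~~~
~~~~~~
t=17: ~~~~~~
~~++~~
~~~^+~
~~~~+~
~~++~~
~~~~~~
~~~~~~
t=18: ~~~~~~
~~++~~
~~<~+~
~~~~+~
~~++~~
~~~~~~
~~~~~~
t=19: ~~~~~~
~~^+~~
~~+~+~
~~~~+~
~~++~~
~~~~~~
~~~~~~
t=20: ~~~~~~
~<~+~~
~~+~+~
~~~~+~
~~++~~
~~~~~~
~~~~~~
t=21: ~^~~~~
~+~+~~
~~+~+~
~~~~+~
~~++~~
~~~~~~
~~~~~~
t=22: ~+>~~~
~+~+~~
~~+~+~
~~~~+~
~~++~~
~~~~~~
~~~~~~
t=23: ~++~~~
~+v+~~
~~+~+~
~~~~+~
~~++~~
~~~~~~
~~~~~~
t=24: ~++~~~
~<++~~
~~+~+~
~~~~+~
~~++~~
~~~~~~
~~~~~~
t=25: ~++~~~
~~++~~
~v+~+~
~~~~+~
~~++~~
~~~~~~
~~~~~~
t=26: ~++~~~
~~++~~
<++~+~
~~~~+~
~~++~~
~~~~~~
~~~~~~
t=27: ~++~~~
^~++~~
+++~+~
~~~~+~
~~++~~
~~~~~~
~~~~~~
t=28: ~++~~~
+>++~~
+++~+~
~~~~+~
~~++~~
~~~~~~
~~~~~~
t=29: ~++~~~
++++~~
+v+~+~
~~~~+~
~~++~~
~~~~~~
~~~~~~
t=30: ~++~~~
++++~~
+~>~+~
~~~~+~
~~++~~
~~~~~~
~~~~~~
t=31: ~++~~~
++^+~~
+~~~+~
~~~~+~
~~++~~
~~~~~~
~~~~~~
t=32: ~++~~~
+<~+~~
+~~~+~
~~~~+~
~~++~~
~~~~~~
~~~~~~
t=33: ~++~~~
+~~+~~
+v~~+~
~~~~+~
~~++~~
~~~~~~
~~~~~~
t=34: ~++~~~
+~~+~~
<+~~+~
~~~~+~
~~++~~
~~~~~~
~~~~~~
t=35: ~++~~~
+~~+~~
~+~~+~
v~~~+~
~~++~~
~~~~~~
~~~~~~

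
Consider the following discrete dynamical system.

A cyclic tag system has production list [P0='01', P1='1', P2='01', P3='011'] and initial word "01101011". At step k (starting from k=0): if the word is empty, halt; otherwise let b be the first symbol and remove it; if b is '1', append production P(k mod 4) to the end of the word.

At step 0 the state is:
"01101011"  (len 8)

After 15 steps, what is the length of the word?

11

k=0  "01101011"  (len 8)
k=1  "1101011"  (len 7)
k=2  "1010111"  (len 7)
k=3  "01011101"  (len 8)
k=4  "1011101"  (len 7)
k=5  "01110101"  (len 8)
k=6  "1110101"  (len 7)
k=7  "11010101"  (len 8)
k=8  "1010101011"  (len 10)
k=9  "01010101101"  (len 11)
k=10  "1010101101"  (len 10)
k=11  "01010110101"  (len 11)
k=12  "1010110101"  (len 10)
k=13  "01011010101"  (len 11)
k=14  "1011010101"  (len 10)
k=15  "01101010101"  (len 11)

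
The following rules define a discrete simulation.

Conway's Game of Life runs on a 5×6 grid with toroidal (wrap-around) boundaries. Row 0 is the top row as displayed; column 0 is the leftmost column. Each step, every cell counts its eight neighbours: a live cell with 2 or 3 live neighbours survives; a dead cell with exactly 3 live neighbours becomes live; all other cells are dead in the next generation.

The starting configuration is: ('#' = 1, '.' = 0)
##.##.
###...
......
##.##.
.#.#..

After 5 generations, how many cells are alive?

3

step 0: ##.##.
###...
......
##.##.
.#.#..
step 1: ...###
#.##.#
...#.#
##.##.
......
step 2: #.##.#
#.#...
......
#.####
#.#...
step 3: #.##.#
#.##.#
#.#.#.
#.####
......
step 4: #.##.#
......
......
#.#.#.
......
step 5: ......
......
......
......
#.#.#.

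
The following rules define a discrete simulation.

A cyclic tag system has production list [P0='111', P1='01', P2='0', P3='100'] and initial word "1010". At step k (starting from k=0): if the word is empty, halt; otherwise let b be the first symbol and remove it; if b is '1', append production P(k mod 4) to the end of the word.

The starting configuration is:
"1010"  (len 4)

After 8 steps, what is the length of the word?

0) "1010"  (len 4)
1) "010111"  (len 6)
2) "10111"  (len 5)
3) "01110"  (len 5)
4) "1110"  (len 4)
5) "110111"  (len 6)
6) "1011101"  (len 7)
7) "0111010"  (len 7)
8) "111010"  (len 6)

6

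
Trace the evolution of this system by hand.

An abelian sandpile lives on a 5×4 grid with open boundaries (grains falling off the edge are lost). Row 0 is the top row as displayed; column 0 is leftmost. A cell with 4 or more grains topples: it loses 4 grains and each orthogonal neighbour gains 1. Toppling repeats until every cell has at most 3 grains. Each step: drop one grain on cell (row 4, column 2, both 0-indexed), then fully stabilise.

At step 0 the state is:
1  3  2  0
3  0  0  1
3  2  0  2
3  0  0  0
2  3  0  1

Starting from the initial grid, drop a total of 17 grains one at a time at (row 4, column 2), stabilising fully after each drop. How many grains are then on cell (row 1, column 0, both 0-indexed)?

0

t=0: 1  3  2  0
3  0  0  1
3  2  0  2
3  0  0  0
2  3  0  1
t=1: 1  3  2  0
3  0  0  1
3  2  0  2
3  0  0  0
2  3  1  1
t=2: 1  3  2  0
3  0  0  1
3  2  0  2
3  0  0  0
2  3  2  1
t=3: 1  3  2  0
3  0  0  1
3  2  0  2
3  0  0  0
2  3  3  1
t=4: 1  3  2  0
3  0  0  1
3  2  0  2
3  1  1  0
3  0  1  2
t=5: 1  3  2  0
3  0  0  1
3  2  0  2
3  1  1  0
3  0  2  2
t=6: 1  3  2  0
3  0  0  1
3  2  0  2
3  1  1  0
3  0  3  2
t=7: 1  3  2  0
3  0  0  1
3  2  0  2
3  1  2  0
3  1  0  3
t=8: 1  3  2  0
3  0  0  1
3  2  0  2
3  1  2  0
3  1  1  3
t=9: 1  3  2  0
3  0  0  1
3  2  0  2
3  1  2  0
3  1  2  3
t=10: 1  3  2  0
3  0  0  1
3  2  0  2
3  1  2  0
3  1  3  3
t=11: 1  3  2  0
3  0  0  1
3  2  0  2
3  1  3  1
3  2  1  0
t=12: 1  3  2  0
3  0  0  1
3  2  0  2
3  1  3  1
3  2  2  0
t=13: 1  3  2  0
3  0  0  1
3  2  0  2
3  1  3  1
3  2  3  0
t=14: 1  3  2  0
3  0  0  1
3  2  1  2
3  2  0  2
3  3  1  1
t=15: 1  3  2  0
3  0  0  1
3  2  1  2
3  2  0  2
3  3  2  1
t=16: 1  3  2  0
3  0  0  1
3  2  1  2
3  2  0  2
3  3  3  1
t=17: 2  3  2  0
0  2  0  1
2  0  2  2
2  1  2  2
1  2  1  2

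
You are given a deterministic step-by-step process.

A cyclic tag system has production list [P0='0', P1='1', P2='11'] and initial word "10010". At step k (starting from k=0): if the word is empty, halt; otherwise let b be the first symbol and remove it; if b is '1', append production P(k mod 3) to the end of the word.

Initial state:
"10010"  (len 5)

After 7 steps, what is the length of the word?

[0] "10010"  (len 5)
[1] "00100"  (len 5)
[2] "0100"  (len 4)
[3] "100"  (len 3)
[4] "000"  (len 3)
[5] "00"  (len 2)
[6] "0"  (len 1)
[7] (halted — word empty)

0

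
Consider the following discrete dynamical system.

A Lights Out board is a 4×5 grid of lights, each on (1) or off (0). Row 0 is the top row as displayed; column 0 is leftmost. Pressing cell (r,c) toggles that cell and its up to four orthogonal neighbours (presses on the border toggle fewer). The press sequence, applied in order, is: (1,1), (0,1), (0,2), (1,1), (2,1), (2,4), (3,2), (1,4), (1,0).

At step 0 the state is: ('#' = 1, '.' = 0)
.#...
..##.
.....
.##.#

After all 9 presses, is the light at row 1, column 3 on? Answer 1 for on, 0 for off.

t=0: .#...
..##.
.....
.##.#
t=1: .....
##.#.
.#...
.##.#
t=2: ###..
#..#.
.#...
.##.#
t=3: #..#.
#.##.
.#...
.##.#
t=4: ##.#.
.#.#.
.....
.##.#
t=5: ##.#.
...#.
###..
..#.#
t=6: ##.#.
...##
#####
..#..
t=7: ##.#.
...##
##.##
.#.#.
t=8: ##.##
.....
##.#.
.#.#.
t=9: .#.##
##...
.#.#.
.#.#.

0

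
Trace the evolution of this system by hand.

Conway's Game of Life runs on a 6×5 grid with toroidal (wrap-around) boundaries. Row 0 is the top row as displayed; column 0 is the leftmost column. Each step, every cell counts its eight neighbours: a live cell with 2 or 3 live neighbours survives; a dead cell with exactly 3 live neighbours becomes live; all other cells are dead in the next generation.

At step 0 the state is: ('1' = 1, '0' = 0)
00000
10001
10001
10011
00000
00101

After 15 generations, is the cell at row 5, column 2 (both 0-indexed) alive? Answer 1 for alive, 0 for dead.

t=0: 00000
10001
10001
10011
00000
00101
t=1: 10011
10001
01000
10010
10000
00000
t=2: 10010
01010
01000
11001
00001
10000
t=3: 11100
11001
01001
01001
01001
10000
t=4: 00100
00011
01111
01111
01001
00101
t=5: 00101
11001
01000
00000
01001
11100
t=6: 00101
01111
01000
10000
01100
00101
t=7: 00001
01001
01011
10100
11110
10100
t=8: 01011
00101
01011
00000
10010
10100
t=9: 01001
01000
10111
10110
01001
10100
t=10: 01100
01000
10000
00000
00001
00111
t=11: 11000
11100
00000
00000
00001
11101
t=12: 00010
10100
01000
00000
01011
00111
t=13: 01000
01100
01000
10100
10001
10000
t=14: 11100
11100
10000
10001
10001
11001
t=15: 00010
00101
00000
01000
00010
00110

1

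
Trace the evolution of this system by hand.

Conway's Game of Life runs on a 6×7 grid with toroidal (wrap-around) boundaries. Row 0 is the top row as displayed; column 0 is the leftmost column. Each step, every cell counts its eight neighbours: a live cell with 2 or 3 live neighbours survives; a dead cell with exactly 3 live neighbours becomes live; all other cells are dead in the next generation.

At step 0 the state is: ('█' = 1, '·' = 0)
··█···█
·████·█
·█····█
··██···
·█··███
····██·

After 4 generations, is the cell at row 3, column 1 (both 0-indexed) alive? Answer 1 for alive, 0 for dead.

0) ··█···█
·████·█
·█····█
··██···
·█··███
····██·
1) ███···█
·█·█··█
·█··██·
·████·█
··█···█
█··██··
2) ····███
···██·█
·█····█
·█··█·█
······█
···█·█·
3) ······█
···██·█
··███·█
······█
█···█·█
·······
4) ·····█·
█·█·█·█
█·█·█·█
····█·█
█····██
█····██

0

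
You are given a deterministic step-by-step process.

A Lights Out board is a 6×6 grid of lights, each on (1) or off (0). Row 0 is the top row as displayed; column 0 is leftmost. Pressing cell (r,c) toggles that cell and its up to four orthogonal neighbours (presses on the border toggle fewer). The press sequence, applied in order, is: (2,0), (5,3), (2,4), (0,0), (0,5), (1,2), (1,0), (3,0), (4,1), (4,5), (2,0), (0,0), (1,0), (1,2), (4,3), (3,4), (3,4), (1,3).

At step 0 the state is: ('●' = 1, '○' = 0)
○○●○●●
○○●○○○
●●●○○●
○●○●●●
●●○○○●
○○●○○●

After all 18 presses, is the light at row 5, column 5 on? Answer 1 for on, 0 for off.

k=0  ○○●○●●
○○●○○○
●●●○○●
○●○●●●
●●○○○●
○○●○○●
k=1  ○○●○●●
●○●○○○
○○●○○●
●●○●●●
●●○○○●
○○●○○●
k=2  ○○●○●●
●○●○○○
○○●○○●
●●○●●●
●●○●○●
○○○●●●
k=3  ○○●○●●
●○●○●○
○○●●●○
●●○●○●
●●○●○●
○○○●●●
k=4  ●●●○●●
○○●○●○
○○●●●○
●●○●○●
●●○●○●
○○○●●●
k=5  ●●●○○○
○○●○●●
○○●●●○
●●○●○●
●●○●○●
○○○●●●
k=6  ●●○○○○
○●○●●●
○○○●●○
●●○●○●
●●○●○●
○○○●●●
k=7  ○●○○○○
●○○●●●
●○○●●○
●●○●○●
●●○●○●
○○○●●●
k=8  ○●○○○○
●○○●●●
○○○●●○
○○○●○●
○●○●○●
○○○●●●
k=9  ○●○○○○
●○○●●●
○○○●●○
○●○●○●
●○●●○●
○●○●●●
k=10  ○●○○○○
●○○●●●
○○○●●○
○●○●○○
●○●●●○
○●○●●○
k=11  ○●○○○○
○○○●●●
●●○●●○
●●○●○○
●○●●●○
○●○●●○
k=12  ●○○○○○
●○○●●●
●●○●●○
●●○●○○
●○●●●○
○●○●●○
k=13  ○○○○○○
○●○●●●
○●○●●○
●●○●○○
●○●●●○
○●○●●○
k=14  ○○●○○○
○○●○●●
○●●●●○
●●○●○○
●○●●●○
○●○●●○
k=15  ○○●○○○
○○●○●●
○●●●●○
●●○○○○
●○○○○○
○●○○●○
k=16  ○○●○○○
○○●○●●
○●●●○○
●●○●●●
●○○○●○
○●○○●○
k=17  ○○●○○○
○○●○●●
○●●●●○
●●○○○○
●○○○○○
○●○○●○
k=18  ○○●●○○
○○○●○●
○●●○●○
●●○○○○
●○○○○○
○●○○●○

0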